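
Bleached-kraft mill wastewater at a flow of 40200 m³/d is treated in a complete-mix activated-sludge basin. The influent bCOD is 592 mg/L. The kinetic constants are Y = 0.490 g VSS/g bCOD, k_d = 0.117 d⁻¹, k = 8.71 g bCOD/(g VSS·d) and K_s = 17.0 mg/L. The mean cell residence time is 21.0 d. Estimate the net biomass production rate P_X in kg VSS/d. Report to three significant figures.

P_X ≈ 3370 kg VSS/d

From the Monod/SRT balance for a CMAS, S = K_s·(1+k_d θ_c)/[θ_c·(Y k − k_d) − 1] = 17.0 × (1 + 0.117 × 21.0) / [21.0 × (0.490 × 8.71 − 0.117) − 1] = 58.77 / 86.17 = 0.6820 mg/L.
Observed yield with endogenous decay: Y_obs = Y / (1 + k_d·θ_c) = 0.490 / (1 + 0.117 × 21.0) = 0.490 / 3.457 = 0.1417 g VSS/g bCOD.
Q·(S₀ − S) = 40200 × (592 − 0.682) × 10⁻³ = 23771 kg/d removed.
Biomass produced: P_X = Y_obs·Q·ΔS = 0.1417 × 23771 ≈ 3369 kg VSS/d.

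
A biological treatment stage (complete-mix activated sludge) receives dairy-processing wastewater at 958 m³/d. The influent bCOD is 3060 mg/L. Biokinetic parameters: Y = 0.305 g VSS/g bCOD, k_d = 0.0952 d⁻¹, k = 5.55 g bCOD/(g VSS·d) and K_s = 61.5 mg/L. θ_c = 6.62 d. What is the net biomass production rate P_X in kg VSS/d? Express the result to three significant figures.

P_X ≈ 547 kg VSS/d

Effluent substrate depends only on kinetics and SRT: S = K_s(1 + k_d θ_c) / [θ_c(Yk − k_d) − 1] = 61.5 × (1 + 0.0952 × 6.62) / [6.62 × (0.305 × 5.55 − 0.0952) − 1] = 100.3 / 9.576 = 10.47 mg/L.
Y_obs = Y / (1 + k_d θ_c) = 0.305 / (1 + 0.0952 × 6.62) = 0.305 / 1.630 = 0.1871.
Q·(S₀ − S) = 958 × (3060 − 10.5) × 10⁻³ = 2921 kg/d removed.
Net biomass production P_X = Y_obs × Q·(S₀ − S) = 0.1871 × 2921 = 546.6 kg VSS/d.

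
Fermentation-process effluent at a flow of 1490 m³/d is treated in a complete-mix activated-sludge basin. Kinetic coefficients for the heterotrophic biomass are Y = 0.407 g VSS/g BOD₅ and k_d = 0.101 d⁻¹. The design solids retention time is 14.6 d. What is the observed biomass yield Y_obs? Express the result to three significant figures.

Y_obs ≈ 0.164 g VSS/g BOD₅

Correct the yield for decay: Y_obs = Y/(1 + k_d θ_c) = 0.407 / (1 + 0.101 × 14.6) = 0.407 / 2.475 = 0.1645.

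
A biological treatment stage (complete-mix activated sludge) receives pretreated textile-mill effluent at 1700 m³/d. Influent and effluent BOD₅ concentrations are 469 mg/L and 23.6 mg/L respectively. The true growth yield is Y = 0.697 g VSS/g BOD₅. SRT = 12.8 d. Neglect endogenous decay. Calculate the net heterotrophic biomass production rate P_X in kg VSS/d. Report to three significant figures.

P_X ≈ 528 kg VSS/d

With endogenous decay neglected, the observed yield equals the true yield: Y_obs = Y = 0.697 g VSS/g BOD₅.
ΔS = 469 − 23.6 = 445.4 mg/L, so the substrate removal rate is 1700 × 445.4/1000 = 757.2 kg BOD₅/d.
Biomass produced: P_X = Y_obs·Q·ΔS = 0.6970 × 757.2 ≈ 527.8 kg VSS/d.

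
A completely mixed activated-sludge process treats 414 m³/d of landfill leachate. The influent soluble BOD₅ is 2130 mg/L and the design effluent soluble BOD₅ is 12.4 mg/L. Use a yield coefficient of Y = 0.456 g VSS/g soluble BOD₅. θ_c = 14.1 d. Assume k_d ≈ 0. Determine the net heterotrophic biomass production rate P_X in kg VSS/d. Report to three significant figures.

P_X ≈ 400 kg VSS/d

No decay correction is needed, so Y_obs = Y = 0.456.
Mass of soluble BOD₅ removed per day: Q(S₀ − S) = 414 × 2118 g/m³ = 876.7 kg/d.
Biomass produced: P_X = Y_obs·Q·ΔS = 0.4560 × 876.7 ≈ 399.8 kg VSS/d.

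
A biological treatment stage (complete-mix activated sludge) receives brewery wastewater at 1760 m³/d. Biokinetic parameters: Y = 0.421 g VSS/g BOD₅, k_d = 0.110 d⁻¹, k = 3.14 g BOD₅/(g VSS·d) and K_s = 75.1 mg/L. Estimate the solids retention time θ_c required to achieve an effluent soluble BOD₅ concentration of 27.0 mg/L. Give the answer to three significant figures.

θ_c ≈ 4.17 d

At the target effluent, Y k S/(K_s+S) = 0.421×3.14×27.0/102.1 = 0.3496 d⁻¹.
θ_c = 1/(μ − k_d) = 1/(0.3496 − 0.110) = 1/0.2396 = 4.174 d.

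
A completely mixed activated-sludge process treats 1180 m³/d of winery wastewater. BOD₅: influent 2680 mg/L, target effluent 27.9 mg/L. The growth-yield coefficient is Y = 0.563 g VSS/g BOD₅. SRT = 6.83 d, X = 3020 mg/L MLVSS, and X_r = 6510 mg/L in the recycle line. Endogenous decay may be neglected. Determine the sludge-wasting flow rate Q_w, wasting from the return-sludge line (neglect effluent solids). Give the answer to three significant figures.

With k_d = 0 the design equation reduces to V = Y Q (S₀−S) θ_c / X = 0.563 × 1180 × (2680 − 27.9) × 6.83 / 3020 = 3985 m³.
Q_w = (V·X)/(θ_c X_r) = 3985 × 3020 / (6.83 × 6510) = 270.6 m³/d.

Q_w ≈ 271 m³/d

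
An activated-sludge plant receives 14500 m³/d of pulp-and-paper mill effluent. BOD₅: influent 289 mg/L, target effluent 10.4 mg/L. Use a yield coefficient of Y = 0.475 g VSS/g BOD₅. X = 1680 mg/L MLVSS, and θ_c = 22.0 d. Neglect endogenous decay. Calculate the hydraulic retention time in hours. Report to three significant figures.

With k_d = 0 the design equation reduces to V = Y Q (S₀−S) θ_c / X = 0.475 × 14500 × (289 − 10.4) × 22.0 / 1680 = 25128 m³.
Hydraulic retention time τ = V/Q = 25128 / 14500 = 1.733 d = 41.59 h.

τ ≈ 41.6 h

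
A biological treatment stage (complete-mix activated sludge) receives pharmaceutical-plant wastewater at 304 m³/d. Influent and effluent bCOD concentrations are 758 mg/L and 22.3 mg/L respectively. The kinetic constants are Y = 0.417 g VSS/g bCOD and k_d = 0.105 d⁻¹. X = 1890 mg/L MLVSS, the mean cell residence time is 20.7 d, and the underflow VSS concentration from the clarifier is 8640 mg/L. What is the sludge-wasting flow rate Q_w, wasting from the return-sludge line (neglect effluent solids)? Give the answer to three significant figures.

Rearranging the biomass balance for a CMAS with decay, V = Y·Q·ΔS·θ_c / [X·(1+k_d θ_c)] = 0.417 × 304 × (758 − 22.3) × 20.7 / [1890 × (1 + 0.105 × 20.7)] = 1.93×10^6 / 5998 = 321.9 m³.
θ_c = V·X/(Q_w·X_r) when wasting from the recycle, so Q_w = V·X/(θ_c·X_r) = 321.9 × 1890 / (20.7 × 8640) = 3.401 m³/d.

Q_w ≈ 3.40 m³/d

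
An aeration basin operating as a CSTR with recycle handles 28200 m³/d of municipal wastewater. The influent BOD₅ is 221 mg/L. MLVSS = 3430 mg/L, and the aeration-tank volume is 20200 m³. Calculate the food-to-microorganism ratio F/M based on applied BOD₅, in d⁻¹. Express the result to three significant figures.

Food-to-microorganism ratio F/M = Q S₀ / (V X) = 28200 × 221 / (20200 × 3430) = 0.08995 d⁻¹.

F/M ≈ 0.0899 d⁻¹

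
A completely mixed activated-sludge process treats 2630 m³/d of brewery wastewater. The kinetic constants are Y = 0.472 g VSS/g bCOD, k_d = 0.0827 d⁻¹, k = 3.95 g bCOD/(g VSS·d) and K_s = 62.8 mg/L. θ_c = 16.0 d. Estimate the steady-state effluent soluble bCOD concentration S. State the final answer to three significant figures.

S ≈ 5.30 mg/L

Effluent substrate depends only on kinetics and SRT: S = K_s(1 + k_d θ_c) / [θ_c(Yk − k_d) − 1] = 62.8 × (1 + 0.0827 × 16.0) / [16.0 × (0.472 × 3.95 − 0.0827) − 1] = 145.9 / 27.51 = 5.304 mg/L.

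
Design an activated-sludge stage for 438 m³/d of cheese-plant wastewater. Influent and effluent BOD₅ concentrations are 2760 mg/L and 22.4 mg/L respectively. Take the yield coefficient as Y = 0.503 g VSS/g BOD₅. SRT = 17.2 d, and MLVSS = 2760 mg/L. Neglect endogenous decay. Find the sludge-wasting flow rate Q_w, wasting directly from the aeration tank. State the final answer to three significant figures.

Q_w ≈ 219 m³/d

V·X = Y·Q·ΔS·θ_c gives V = 0.503 × 438 × (2760 − 22.4) × 17.2 / 2760 = 3759 m³.
For wasting at MLVSS concentration, Q_w = V/θ_c = 3759/17.2 = 218.5 m³/d.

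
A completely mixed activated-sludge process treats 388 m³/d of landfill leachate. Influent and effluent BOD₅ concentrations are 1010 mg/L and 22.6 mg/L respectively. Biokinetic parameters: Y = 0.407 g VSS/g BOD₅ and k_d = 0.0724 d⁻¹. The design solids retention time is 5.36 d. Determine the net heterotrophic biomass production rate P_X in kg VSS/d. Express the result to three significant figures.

Correct the yield for decay: Y_obs = Y/(1 + k_d θ_c) = 0.407 / (1 + 0.0724 × 5.36) = 0.407 / 1.388 = 0.2932.
Substrate removed = Q·(S₀ − S) = 388 m³/d × (1010 − 22.6) g/m³ = 3.83×10^5 g/d = 383.1 kg/d.
Biomass produced: P_X = Y_obs·Q·ΔS = 0.2932 × 383.1 ≈ 112.3 kg VSS/d.

P_X ≈ 112 kg VSS/d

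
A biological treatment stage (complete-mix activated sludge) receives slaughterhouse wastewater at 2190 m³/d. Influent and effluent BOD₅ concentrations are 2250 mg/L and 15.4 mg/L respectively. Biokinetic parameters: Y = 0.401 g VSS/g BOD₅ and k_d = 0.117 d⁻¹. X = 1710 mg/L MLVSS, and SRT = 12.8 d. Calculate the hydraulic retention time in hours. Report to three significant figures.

τ ≈ 64.5 h

Rearranging the biomass balance for a CMAS with decay, V = Y·Q·ΔS·θ_c / [X·(1+k_d θ_c)] = 0.401 × 2190 × (2250 − 15.4) × 12.8 / [1710 × (1 + 0.117 × 12.8)] = 2.51×10^7 / 4271 = 5881 m³.
τ = V/Q = 5881/2190 = 2.686 d, or 64.45 h.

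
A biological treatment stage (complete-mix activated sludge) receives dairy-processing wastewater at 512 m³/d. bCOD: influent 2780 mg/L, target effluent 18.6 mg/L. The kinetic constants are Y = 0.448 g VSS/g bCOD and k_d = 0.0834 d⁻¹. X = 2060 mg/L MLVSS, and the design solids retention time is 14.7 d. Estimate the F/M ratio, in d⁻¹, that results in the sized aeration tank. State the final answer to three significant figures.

Rearranging the biomass balance for a CMAS with decay, V = Y·Q·ΔS·θ_c / [X·(1+k_d θ_c)] = 0.448 × 512 × (2780 − 18.6) × 14.7 / [2060 × (1 + 0.0834 × 14.7)] = 9.31×10^6 / 4586 = 2031 m³.
F/M = Q·S₀ / (V·X) = 512 × 2780 / (2031 × 2060) = 0.3403 g bCOD·(g VSS·d)⁻¹.

F/M ≈ 0.340 d⁻¹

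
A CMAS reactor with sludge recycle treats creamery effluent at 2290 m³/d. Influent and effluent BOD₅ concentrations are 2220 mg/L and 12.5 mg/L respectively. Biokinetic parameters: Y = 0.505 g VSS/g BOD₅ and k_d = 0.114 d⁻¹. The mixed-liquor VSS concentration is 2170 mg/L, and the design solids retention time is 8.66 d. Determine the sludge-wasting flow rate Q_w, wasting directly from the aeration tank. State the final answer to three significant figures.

Steady-state biomass mass balance: V·X·(1 + k_d·θ_c) = Y·Q·(S₀ − S)·θ_c, so V = 0.505 × 2290 × (2220 − 12.5) × 8.66 / [2170 × (1 + 0.114 × 8.66)] = 2.21×10^7 / 4312 = 5127 m³.
For wasting at MLVSS concentration, Q_w = V/θ_c = 5127/8.66 = 592.0 m³/d.

Q_w ≈ 592 m³/d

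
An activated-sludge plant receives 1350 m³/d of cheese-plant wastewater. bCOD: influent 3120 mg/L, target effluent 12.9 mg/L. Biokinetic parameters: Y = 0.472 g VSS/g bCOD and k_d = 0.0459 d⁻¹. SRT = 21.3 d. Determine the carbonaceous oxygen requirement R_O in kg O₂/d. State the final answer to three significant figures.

R_O ≈ 2770 kg O₂/d

Observed yield with endogenous decay: Y_obs = Y / (1 + k_d·θ_c) = 0.472 / (1 + 0.0459 × 21.3) = 0.472 / 1.978 = 0.2387 g VSS/g bCOD.
Q·(S₀ − S) = 1350 × (3120 − 12.9) × 10⁻³ = 4195 kg/d removed.
P_X = Y_obs·Q·(S₀ − S) = 0.2387 × 4195 = 1001 kg VSS/d.
Carbonaceous O₂ demand = substrate oxidised − cell-mass equivalent = 4195 − 1.42 × 1001 = 2773 kg O₂/d.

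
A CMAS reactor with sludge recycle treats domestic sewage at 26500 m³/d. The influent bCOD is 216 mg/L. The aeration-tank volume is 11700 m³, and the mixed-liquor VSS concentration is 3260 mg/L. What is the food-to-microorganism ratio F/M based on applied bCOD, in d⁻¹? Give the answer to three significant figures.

F/M = applied load / biomass = Q·S₀/(V·X) = 26500 × 216 / (11700 × 3260) = 0.1501 d⁻¹.

F/M ≈ 0.150 d⁻¹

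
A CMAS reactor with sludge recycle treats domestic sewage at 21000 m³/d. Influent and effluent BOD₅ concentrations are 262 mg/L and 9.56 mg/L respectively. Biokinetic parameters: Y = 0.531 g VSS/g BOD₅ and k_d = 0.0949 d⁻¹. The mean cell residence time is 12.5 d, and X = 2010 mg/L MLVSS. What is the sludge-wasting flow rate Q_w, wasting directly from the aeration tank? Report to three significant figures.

From the SRT design equation V = Y Q (S₀−S) θ_c / [X (1 + k_d θ_c)] = 0.531 × 21000 × (262 − 9.56) × 12.5 / [2010 × (1 + 0.0949 × 12.5)] = 3.52×10^7 / 4394 = 8007 m³.
Wasting from the aeration tank: Q_w = V / θ_c = 8007 / 12.5 = 640.6 m³/d.

Q_w ≈ 641 m³/d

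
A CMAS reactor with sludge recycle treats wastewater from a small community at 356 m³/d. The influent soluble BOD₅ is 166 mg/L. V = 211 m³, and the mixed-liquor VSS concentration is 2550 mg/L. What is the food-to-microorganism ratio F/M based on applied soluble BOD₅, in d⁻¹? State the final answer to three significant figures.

F/M ≈ 0.110 d⁻¹

F/M = applied load / biomass = Q·S₀/(V·X) = 356 × 166 / (211.0 × 2550) = 0.1098 d⁻¹.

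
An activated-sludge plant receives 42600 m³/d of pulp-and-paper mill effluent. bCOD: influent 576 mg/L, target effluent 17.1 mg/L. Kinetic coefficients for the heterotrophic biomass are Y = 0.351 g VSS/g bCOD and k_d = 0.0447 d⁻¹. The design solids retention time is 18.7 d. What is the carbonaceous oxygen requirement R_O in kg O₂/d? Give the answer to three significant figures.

R_O ≈ 17300 kg O₂/d

Correct the yield for decay: Y_obs = Y/(1 + k_d θ_c) = 0.351 / (1 + 0.0447 × 18.7) = 0.351 / 1.836 = 0.1912.
ΔS = 576 − 17.1 = 558.9 mg/L, so the substrate removal rate is 42600 × 558.9/1000 = 23809 kg bCOD/d.
Biomass synthesised: P_X = Y_obs × 23809 = 4552 kg VSS/d.
R_O = Q·ΔS − 1.42 P_X = 23809 − 6464 = 17345 kg O₂/d.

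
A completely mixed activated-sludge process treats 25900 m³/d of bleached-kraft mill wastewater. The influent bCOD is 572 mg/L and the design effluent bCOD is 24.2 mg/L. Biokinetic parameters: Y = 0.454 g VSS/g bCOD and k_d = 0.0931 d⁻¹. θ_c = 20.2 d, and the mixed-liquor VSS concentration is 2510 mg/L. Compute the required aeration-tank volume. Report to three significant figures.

From the SRT design equation V = Y Q (S₀−S) θ_c / [X (1 + k_d θ_c)] = 0.454 × 25900 × (572 − 24.2) × 20.2 / [2510 × (1 + 0.0931 × 20.2)] = 1.3×10^8 / 7230 = 17996 m³.

V ≈ 18000 m³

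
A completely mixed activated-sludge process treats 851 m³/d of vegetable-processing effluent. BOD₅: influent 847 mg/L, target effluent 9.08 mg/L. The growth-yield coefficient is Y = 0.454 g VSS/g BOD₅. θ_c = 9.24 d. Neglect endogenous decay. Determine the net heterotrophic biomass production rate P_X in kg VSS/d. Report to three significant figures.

Since k_d ≈ 0, Y_obs = Y = 0.454 g VSS/g BOD₅.
Q·(S₀ − S) = 851 × (847 − 9.08) × 10⁻³ = 713.1 kg/d removed.
Biomass produced: P_X = Y_obs·Q·ΔS = 0.4540 × 713.1 ≈ 323.7 kg VSS/d.

P_X ≈ 324 kg VSS/d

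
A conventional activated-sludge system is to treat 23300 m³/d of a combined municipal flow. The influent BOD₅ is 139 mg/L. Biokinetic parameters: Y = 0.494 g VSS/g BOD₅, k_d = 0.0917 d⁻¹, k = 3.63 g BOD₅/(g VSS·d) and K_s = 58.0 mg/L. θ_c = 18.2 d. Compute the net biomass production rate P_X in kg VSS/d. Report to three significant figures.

From the Monod/SRT balance for a CMAS, S = K_s·(1+k_d θ_c)/[θ_c·(Y k − k_d) − 1] = 58.0 × (1 + 0.0917 × 18.2) / [18.2 × (0.494 × 3.63 − 0.0917) − 1] = 154.8 / 29.97 = 5.166 mg/L.
Y_obs = Y / (1 + k_d θ_c) = 0.494 / (1 + 0.0917 × 18.2) = 0.494 / 2.669 = 0.1851.
Substrate removed = Q·(S₀ − S) = 23300 m³/d × (139 − 5.17) g/m³ = 3.12×10^6 g/d = 3118 kg/d.
P_X = Y_obs · Q(S₀ − S) = 0.1851 × 3118 = 577.2 kg VSS/d.

P_X ≈ 577 kg VSS/d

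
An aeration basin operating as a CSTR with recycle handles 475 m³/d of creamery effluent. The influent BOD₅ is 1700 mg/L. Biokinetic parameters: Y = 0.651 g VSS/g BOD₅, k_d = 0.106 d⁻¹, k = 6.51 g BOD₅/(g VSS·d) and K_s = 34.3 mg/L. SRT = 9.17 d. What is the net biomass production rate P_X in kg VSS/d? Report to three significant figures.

From the Monod/SRT balance for a CMAS, S = K_s·(1+k_d θ_c)/[θ_c·(Y k − k_d) − 1] = 34.3 × (1 + 0.106 × 9.17) / [9.17 × (0.651 × 6.51 − 0.106) − 1] = 67.64 / 36.89 = 1.834 mg/L.
Y_obs = Y / (1 + k_d θ_c) = 0.651 / (1 + 0.106 × 9.17) = 0.651 / 1.972 = 0.3301.
ΔS = 1700 − 1.83 = 1698 mg/L, so the substrate removal rate is 475 × 1698/1000 = 806.6 kg BOD₅/d.
Biomass produced: P_X = Y_obs·Q·ΔS = 0.3301 × 806.6 ≈ 266.3 kg VSS/d.

P_X ≈ 266 kg VSS/d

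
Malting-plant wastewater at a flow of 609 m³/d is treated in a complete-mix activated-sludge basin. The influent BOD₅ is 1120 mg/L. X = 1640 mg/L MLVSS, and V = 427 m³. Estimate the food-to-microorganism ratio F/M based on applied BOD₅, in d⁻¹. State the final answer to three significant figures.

F/M = applied load / biomass = Q·S₀/(V·X) = 609 × 1120 / (427.0 × 1640) = 0.9740 d⁻¹.

F/M ≈ 0.974 d⁻¹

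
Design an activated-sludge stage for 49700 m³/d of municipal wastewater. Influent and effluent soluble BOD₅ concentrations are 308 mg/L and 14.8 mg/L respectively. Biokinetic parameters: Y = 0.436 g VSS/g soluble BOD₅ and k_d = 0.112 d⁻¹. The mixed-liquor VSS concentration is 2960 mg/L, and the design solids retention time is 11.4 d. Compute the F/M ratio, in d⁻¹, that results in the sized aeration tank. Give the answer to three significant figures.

Rearranging the biomass balance for a CMAS with decay, V = Y·Q·ΔS·θ_c / [X·(1+k_d θ_c)] = 0.436 × 49700 × (308 − 14.8) × 11.4 / [2960 × (1 + 0.112 × 11.4)] = 7.24×10^7 / 6739 = 10747 m³.
F/M = Q·S₀ / (V·X) = 49700 × 308 / (10747 × 2960) = 0.4812 g soluble BOD₅·(g VSS·d)⁻¹.

F/M ≈ 0.481 d⁻¹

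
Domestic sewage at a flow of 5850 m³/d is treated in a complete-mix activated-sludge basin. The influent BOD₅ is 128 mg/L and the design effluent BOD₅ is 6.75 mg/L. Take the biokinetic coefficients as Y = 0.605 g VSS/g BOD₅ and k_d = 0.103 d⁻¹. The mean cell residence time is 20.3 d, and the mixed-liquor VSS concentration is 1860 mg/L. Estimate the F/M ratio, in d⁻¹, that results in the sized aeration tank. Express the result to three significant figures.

Rearranging the biomass balance for a CMAS with decay, V = Y·Q·ΔS·θ_c / [X·(1+k_d θ_c)] = 0.605 × 5850 × (128 − 6.75) × 20.3 / [1860 × (1 + 0.103 × 20.3)] = 8.71×10^6 / 5749 = 1515 m³.
Food-to-microorganism ratio F/M = Q S₀ / (V X) = 5850 × 128 / (1515 × 1860) = 0.2657 d⁻¹.

F/M ≈ 0.266 d⁻¹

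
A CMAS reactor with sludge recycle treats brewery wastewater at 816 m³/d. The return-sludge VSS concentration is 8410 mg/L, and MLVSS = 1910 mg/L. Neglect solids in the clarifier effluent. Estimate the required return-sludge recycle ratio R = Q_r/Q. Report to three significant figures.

R ≈ 0.294

R = Q_r/Q = X/(X_r − X) = 1910 / (8410 − 1910) = 0.2938.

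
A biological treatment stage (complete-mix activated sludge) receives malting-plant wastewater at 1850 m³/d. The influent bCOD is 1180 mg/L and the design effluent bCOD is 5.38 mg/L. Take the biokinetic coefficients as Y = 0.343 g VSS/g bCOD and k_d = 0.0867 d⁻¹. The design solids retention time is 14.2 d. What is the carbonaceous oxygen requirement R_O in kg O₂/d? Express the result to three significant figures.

The observed yield is Y_obs = Y/(1 + k_d·θ_c) = 0.343 / (1 + 0.0867 × 14.2) = 0.343 / 2.231 = 0.1537 g VSS per g bCOD removed.
Mass of bCOD removed per day: Q(S₀ − S) = 1850 × 1175 g/m³ = 2173 kg/d.
Biomass synthesised: P_X = Y_obs × 2173 = 334.1 kg VSS/d.
R_O = Q·ΔS − 1.42 P_X = 2173 − 474.4 = 1699 kg O₂/d.

R_O ≈ 1700 kg O₂/d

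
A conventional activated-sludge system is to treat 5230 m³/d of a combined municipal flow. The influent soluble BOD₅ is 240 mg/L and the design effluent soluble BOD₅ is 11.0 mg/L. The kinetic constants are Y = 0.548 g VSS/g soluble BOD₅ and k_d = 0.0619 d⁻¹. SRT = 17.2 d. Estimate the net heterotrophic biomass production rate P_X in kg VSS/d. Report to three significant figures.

Y_obs = Y / (1 + k_d θ_c) = 0.548 / (1 + 0.0619 × 17.2) = 0.548 / 2.065 = 0.2654.
ΔS = 240 − 11.0 = 229.0 mg/L, so the substrate removal rate is 5230 × 229.0/1000 = 1198 kg soluble BOD₅/d.
So the net sludge growth is P_X = 0.2654 × 1198 = 317.9 kg VSS/d.

P_X ≈ 318 kg VSS/d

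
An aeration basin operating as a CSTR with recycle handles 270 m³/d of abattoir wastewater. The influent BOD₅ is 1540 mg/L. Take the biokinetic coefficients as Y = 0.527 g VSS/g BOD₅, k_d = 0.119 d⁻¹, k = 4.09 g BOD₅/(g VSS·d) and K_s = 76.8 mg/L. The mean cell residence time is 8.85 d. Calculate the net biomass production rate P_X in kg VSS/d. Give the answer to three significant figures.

For a completely mixed reactor with recycle the Lawrence–McCarty relation gives S = K_s·(1 + k_d·θ_c) / [θ_c·(Y·k − k_d) − 1] = 76.8 × (1 + 0.119 × 8.85) / [8.85 × (0.527 × 4.09 − 0.119) − 1] = 157.7 / 17.02 = 9.263 mg/L.
The observed yield is Y_obs = Y/(1 + k_d·θ_c) = 0.527 / (1 + 0.119 × 8.85) = 0.527 / 2.053 = 0.2567 g VSS per g BOD₅ removed.
Substrate removed = Q·(S₀ − S) = 270 m³/d × (1540 − 9.26) g/m³ = 4.13×10^5 g/d = 413.3 kg/d.
Biomass produced: P_X = Y_obs·Q·ΔS = 0.2567 × 413.3 ≈ 106.1 kg VSS/d.

P_X ≈ 106 kg VSS/d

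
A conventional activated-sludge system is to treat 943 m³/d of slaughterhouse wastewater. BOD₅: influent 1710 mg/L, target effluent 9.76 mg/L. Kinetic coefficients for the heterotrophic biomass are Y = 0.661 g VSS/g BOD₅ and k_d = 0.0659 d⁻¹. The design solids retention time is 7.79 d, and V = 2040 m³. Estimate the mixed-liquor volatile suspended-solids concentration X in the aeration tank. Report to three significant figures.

Solving the biomass balance for X: X = Y Q (S₀−S) θ_c / [V (1+k_d θ_c)] = 0.661 × 943 × (1710 − 9.76) × 7.79 / [2040 × (1 + 0.0659 × 7.79)] = 2674 mg/L.

X ≈ 2670 mg/L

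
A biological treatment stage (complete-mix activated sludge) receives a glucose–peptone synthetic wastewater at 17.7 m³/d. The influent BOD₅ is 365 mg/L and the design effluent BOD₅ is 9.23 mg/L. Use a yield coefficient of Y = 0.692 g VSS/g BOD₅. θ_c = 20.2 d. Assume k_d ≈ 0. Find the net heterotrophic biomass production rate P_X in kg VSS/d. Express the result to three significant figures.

With endogenous decay neglected, the observed yield equals the true yield: Y_obs = Y = 0.692 g VSS/g BOD₅.
Substrate removed = Q·(S₀ − S) = 17.7 m³/d × (365 − 9.23) g/m³ = 6.3×10^3 g/d = 6.297 kg/d.
So the net sludge growth is P_X = 0.6920 × 6.297 = 4.358 kg VSS/d.

P_X ≈ 4.36 kg VSS/d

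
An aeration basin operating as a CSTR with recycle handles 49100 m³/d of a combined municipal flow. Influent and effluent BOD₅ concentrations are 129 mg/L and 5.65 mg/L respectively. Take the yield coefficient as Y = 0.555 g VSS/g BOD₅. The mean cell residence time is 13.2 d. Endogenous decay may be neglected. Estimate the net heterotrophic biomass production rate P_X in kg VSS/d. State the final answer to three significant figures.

P_X ≈ 3360 kg VSS/d

Since k_d ≈ 0, Y_obs = Y = 0.555 g VSS/g BOD₅.
ΔS = 129 − 5.65 = 123.3 mg/L, so the substrate removal rate is 49100 × 123.3/1000 = 6056 kg BOD₅/d.
Biomass produced: P_X = Y_obs·Q·ΔS = 0.5550 × 6056 ≈ 3361 kg VSS/d.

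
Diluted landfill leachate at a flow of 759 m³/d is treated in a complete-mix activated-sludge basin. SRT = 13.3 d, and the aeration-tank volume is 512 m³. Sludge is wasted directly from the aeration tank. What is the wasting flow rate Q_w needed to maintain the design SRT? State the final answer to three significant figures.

With mixed-liquor wasting, θ_c = V/Q_w, so Q_w = V/θ_c = 512.0/13.3 = 38.50 m³/d.

Q_w ≈ 38.5 m³/d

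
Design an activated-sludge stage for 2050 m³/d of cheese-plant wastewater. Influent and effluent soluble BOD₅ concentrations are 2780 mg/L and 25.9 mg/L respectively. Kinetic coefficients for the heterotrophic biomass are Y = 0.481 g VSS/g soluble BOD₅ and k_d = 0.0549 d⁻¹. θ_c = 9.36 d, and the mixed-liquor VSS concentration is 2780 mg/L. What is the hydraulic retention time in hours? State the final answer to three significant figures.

τ ≈ 70.7 h

Rearranging the biomass balance for a CMAS with decay, V = Y·Q·ΔS·θ_c / [X·(1+k_d θ_c)] = 0.481 × 2050 × (2780 − 25.9) × 9.36 / [2780 × (1 + 0.0549 × 9.36)] = 2.54×10^7 / 4209 = 6040 m³.
HRT = V/Q = 6040 m³ / 2050 m³·d⁻¹ = 2.946 d × 24 = 70.71 h.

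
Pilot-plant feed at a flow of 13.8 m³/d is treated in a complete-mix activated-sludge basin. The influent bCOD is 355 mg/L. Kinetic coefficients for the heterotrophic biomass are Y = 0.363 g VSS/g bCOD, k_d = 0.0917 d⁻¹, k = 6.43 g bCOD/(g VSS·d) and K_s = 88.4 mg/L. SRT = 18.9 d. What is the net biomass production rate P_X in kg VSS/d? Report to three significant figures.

From the Monod/SRT balance for a CMAS, S = K_s·(1+k_d θ_c)/[θ_c·(Y k − k_d) − 1] = 88.4 × (1 + 0.0917 × 18.9) / [18.9 × (0.363 × 6.43 − 0.0917) − 1] = 241.6 / 41.38 = 5.839 mg/L.
Observed yield with endogenous decay: Y_obs = Y / (1 + k_d·θ_c) = 0.363 / (1 + 0.0917 × 18.9) = 0.363 / 2.733 = 0.1328 g VSS/g bCOD.
ΔS = 355 − 5.84 = 349.2 mg/L, so the substrate removal rate is 13.8 × 349.2/1000 = 4.818 kg bCOD/d.
Biomass produced: P_X = Y_obs·Q·ΔS = 0.1328 × 4.818 ≈ 0.6400 kg VSS/d.

P_X ≈ 0.640 kg VSS/d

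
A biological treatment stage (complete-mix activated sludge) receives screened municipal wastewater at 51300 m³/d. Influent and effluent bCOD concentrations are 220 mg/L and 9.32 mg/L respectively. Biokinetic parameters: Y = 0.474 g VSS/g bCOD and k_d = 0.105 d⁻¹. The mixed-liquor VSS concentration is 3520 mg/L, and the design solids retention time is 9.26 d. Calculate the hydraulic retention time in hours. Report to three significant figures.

Steady-state biomass mass balance: V·X·(1 + k_d·θ_c) = Y·Q·(S₀ − S)·θ_c, so V = 0.474 × 51300 × (220 − 9.32) × 9.26 / [3520 × (1 + 0.105 × 9.26)] = 4.74×10^7 / 6942 = 6833 m³.
HRT = V/Q = 6833 m³ / 51300 m³·d⁻¹ = 0.1332 d × 24 = 3.197 h.

τ ≈ 3.20 h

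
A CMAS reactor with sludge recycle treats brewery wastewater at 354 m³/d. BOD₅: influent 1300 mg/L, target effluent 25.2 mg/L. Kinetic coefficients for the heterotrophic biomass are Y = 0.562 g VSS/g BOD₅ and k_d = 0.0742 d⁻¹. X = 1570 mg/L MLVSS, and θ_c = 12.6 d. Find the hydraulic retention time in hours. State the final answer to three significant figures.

Steady-state biomass mass balance: V·X·(1 + k_d·θ_c) = Y·Q·(S₀ − S)·θ_c, so V = 0.562 × 354 × (1300 − 25.2) × 12.6 / [1570 × (1 + 0.0742 × 12.6)] = 3.2×10^6 / 3038 = 1052 m³.
Hydraulic retention time τ = V/Q = 1052 / 354 = 2.972 d = 71.32 h.

τ ≈ 71.3 h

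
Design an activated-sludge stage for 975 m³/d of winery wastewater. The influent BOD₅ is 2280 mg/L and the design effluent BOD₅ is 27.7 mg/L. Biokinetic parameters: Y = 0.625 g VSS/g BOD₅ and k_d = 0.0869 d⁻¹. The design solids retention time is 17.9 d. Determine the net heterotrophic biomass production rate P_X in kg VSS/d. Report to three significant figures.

Y_obs = Y / (1 + k_d θ_c) = 0.625 / (1 + 0.0869 × 17.9) = 0.625 / 2.556 = 0.2446.
Mass of BOD₅ removed per day: Q(S₀ − S) = 975 × 2252 g/m³ = 2196 kg/d.
Biomass produced: P_X = Y_obs·Q·ΔS = 0.2446 × 2196 ≈ 537.1 kg VSS/d.

P_X ≈ 537 kg VSS/d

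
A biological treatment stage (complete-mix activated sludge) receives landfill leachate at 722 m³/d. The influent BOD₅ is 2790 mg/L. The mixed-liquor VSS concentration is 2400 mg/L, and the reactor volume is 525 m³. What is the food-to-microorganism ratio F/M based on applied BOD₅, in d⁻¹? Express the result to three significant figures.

F/M = applied load / biomass = Q·S₀/(V·X) = 722 × 2790 / (525.0 × 2400) = 1.599 d⁻¹.

F/M ≈ 1.60 d⁻¹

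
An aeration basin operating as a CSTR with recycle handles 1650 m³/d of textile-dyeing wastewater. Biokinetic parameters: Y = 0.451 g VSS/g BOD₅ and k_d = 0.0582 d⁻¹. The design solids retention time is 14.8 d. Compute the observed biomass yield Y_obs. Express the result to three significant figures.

Y_obs ≈ 0.242 g VSS/g BOD₅

The observed yield is Y_obs = Y/(1 + k_d·θ_c) = 0.451 / (1 + 0.0582 × 14.8) = 0.451 / 1.861 = 0.2423 g VSS per g BOD₅ removed.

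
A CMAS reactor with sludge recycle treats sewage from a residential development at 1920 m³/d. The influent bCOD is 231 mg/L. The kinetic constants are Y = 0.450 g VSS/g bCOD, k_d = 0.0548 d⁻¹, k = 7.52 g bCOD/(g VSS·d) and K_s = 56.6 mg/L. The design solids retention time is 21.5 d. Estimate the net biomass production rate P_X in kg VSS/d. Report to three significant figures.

P_X ≈ 90.9 kg VSS/d

For a completely mixed reactor with recycle the Lawrence–McCarty relation gives S = K_s·(1 + k_d·θ_c) / [θ_c·(Y·k − k_d) − 1] = 56.6 × (1 + 0.0548 × 21.5) / [21.5 × (0.450 × 7.52 − 0.0548) − 1] = 123.3 / 70.58 = 1.747 mg/L.
Y_obs = Y / (1 + k_d θ_c) = 0.450 / (1 + 0.0548 × 21.5) = 0.450 / 2.178 = 0.2066.
Substrate removed = Q·(S₀ − S) = 1920 m³/d × (231 − 1.75) g/m³ = 4.4×10^5 g/d = 440.2 kg/d.
Biomass produced: P_X = Y_obs·Q·ΔS = 0.2066 × 440.2 ≈ 90.93 kg VSS/d.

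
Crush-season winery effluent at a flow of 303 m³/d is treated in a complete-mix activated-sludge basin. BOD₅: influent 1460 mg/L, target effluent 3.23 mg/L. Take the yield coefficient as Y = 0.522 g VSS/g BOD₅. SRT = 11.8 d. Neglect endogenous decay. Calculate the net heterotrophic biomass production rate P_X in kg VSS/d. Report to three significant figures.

With endogenous decay neglected, the observed yield equals the true yield: Y_obs = Y = 0.522 g VSS/g BOD₅.
Substrate removed = Q·(S₀ − S) = 303 m³/d × (1460 − 3.23) g/m³ = 4.41×10^5 g/d = 441.4 kg/d.
P_X = Y_obs · Q(S₀ − S) = 0.5220 × 441.4 = 230.4 kg VSS/d.

P_X ≈ 230 kg VSS/d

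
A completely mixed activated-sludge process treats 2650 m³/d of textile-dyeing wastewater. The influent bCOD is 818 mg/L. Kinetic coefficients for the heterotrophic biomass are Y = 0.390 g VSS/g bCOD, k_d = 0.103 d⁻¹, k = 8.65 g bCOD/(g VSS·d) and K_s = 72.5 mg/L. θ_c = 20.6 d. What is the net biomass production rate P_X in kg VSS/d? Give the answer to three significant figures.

P_X ≈ 270 kg VSS/d

From the Monod/SRT balance for a CMAS, S = K_s·(1+k_d θ_c)/[θ_c·(Y k − k_d) − 1] = 72.5 × (1 + 0.103 × 20.6) / [20.6 × (0.390 × 8.65 − 0.103) − 1] = 226.3 / 66.37 = 3.410 mg/L.
The observed yield is Y_obs = Y/(1 + k_d·θ_c) = 0.390 / (1 + 0.103 × 20.6) = 0.390 / 3.122 = 0.1249 g VSS per g bCOD removed.
Substrate removed = Q·(S₀ − S) = 2650 m³/d × (818 − 3.41) g/m³ = 2.16×10^6 g/d = 2159 kg/d.
Net biomass production P_X = Y_obs × Q·(S₀ − S) = 0.1249 × 2159 = 269.7 kg VSS/d.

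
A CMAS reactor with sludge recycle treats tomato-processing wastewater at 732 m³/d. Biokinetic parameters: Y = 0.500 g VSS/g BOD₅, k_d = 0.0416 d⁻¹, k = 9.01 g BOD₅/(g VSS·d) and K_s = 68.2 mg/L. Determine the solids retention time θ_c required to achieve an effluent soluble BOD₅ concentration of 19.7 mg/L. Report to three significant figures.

Specific growth rate at S = 19.7 mg/L: μ = YkS/(K_s+S) = 0.500·9.01·19.7/(68.2+19.7) = 1.010 d⁻¹.
1/θ_c = 1.010 − 0.0416 = 0.9681 d⁻¹, so θ_c = 1.033 d.

θ_c ≈ 1.03 d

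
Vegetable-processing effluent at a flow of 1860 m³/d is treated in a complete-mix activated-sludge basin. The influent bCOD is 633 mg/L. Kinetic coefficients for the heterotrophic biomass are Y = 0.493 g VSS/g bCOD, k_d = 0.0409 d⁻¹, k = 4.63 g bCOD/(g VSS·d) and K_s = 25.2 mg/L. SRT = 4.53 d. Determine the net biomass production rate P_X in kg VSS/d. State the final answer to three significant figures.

P_X ≈ 487 kg VSS/d

From the Monod/SRT balance for a CMAS, S = K_s·(1+k_d θ_c)/[θ_c·(Y k − k_d) − 1] = 25.2 × (1 + 0.0409 × 4.53) / [4.53 × (0.493 × 4.63 − 0.0409) − 1] = 29.87 / 9.155 = 3.263 mg/L.
Observed yield with endogenous decay: Y_obs = Y / (1 + k_d·θ_c) = 0.493 / (1 + 0.0409 × 4.53) = 0.493 / 1.185 = 0.4159 g VSS/g bCOD.
Mass of bCOD removed per day: Q(S₀ − S) = 1860 × 629.7 g/m³ = 1171 kg/d.
Biomass produced: P_X = Y_obs·Q·ΔS = 0.4159 × 1171 ≈ 487.2 kg VSS/d.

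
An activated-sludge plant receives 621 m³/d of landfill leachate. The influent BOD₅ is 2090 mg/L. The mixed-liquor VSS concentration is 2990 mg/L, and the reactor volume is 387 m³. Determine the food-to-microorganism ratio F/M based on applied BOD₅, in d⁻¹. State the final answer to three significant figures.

F/M = applied load / biomass = Q·S₀/(V·X) = 621 × 2090 / (387.0 × 2990) = 1.122 d⁻¹.

F/M ≈ 1.12 d⁻¹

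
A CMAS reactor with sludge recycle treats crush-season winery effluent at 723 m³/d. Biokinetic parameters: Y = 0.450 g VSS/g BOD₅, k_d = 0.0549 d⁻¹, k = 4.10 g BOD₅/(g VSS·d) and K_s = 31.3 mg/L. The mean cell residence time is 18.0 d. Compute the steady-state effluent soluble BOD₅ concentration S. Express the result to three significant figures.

From the Monod/SRT balance for a CMAS, S = K_s·(1+k_d θ_c)/[θ_c·(Y k − k_d) − 1] = 31.3 × (1 + 0.0549 × 18.0) / [18.0 × (0.450 × 4.10 − 0.0549) − 1] = 62.23 / 31.22 = 1.993 mg/L.

S ≈ 1.99 mg/L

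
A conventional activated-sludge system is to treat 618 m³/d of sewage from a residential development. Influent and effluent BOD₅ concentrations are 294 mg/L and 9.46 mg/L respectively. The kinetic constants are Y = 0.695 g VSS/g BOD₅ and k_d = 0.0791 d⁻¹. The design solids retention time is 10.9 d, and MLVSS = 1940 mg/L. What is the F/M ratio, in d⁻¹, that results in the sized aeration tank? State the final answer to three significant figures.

F/M ≈ 0.254 d⁻¹

Steady-state biomass mass balance: V·X·(1 + k_d·θ_c) = Y·Q·(S₀ − S)·θ_c, so V = 0.695 × 618 × (294 − 9.46) × 10.9 / [1940 × (1 + 0.0791 × 10.9)] = 1.33×10^6 / 3613 = 368.7 m³.
F/M = applied load / biomass = Q·S₀/(V·X) = 618 × 294 / (368.7 × 1940) = 0.2540 d⁻¹.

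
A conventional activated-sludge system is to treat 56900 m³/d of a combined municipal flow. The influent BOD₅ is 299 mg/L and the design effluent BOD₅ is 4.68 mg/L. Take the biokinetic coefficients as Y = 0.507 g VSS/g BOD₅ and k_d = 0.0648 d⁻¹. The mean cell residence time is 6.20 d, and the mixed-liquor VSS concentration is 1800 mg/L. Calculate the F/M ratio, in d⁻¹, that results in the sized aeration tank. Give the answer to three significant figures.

F/M ≈ 0.453 d⁻¹

Steady-state biomass mass balance: V·X·(1 + k_d·θ_c) = Y·Q·(S₀ − S)·θ_c, so V = 0.507 × 56900 × (299 − 4.68) × 6.20 / [1800 × (1 + 0.0648 × 6.20)] = 5.26×10^7 / 2523 = 20863 m³.
Food-to-microorganism ratio F/M = Q S₀ / (V X) = 56900 × 299 / (20863 × 1800) = 0.4530 d⁻¹.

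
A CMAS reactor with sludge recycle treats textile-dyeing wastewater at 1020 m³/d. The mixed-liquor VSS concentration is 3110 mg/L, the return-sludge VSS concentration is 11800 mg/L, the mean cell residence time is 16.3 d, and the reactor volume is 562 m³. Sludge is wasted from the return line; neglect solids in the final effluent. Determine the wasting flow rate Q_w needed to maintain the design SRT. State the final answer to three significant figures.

Wasting from the return line (neglecting effluent solids): Q_w = V·X / (θ_c·X_r) = 562.0 × 3110 / (16.3 × 11800) = 9.087 m³/d.

Q_w ≈ 9.09 m³/d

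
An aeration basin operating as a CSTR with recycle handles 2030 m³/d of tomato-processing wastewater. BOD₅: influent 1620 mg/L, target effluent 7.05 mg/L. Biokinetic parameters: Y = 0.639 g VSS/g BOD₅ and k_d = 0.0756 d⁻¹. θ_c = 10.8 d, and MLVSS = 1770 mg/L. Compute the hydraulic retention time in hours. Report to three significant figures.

Steady-state biomass mass balance: V·X·(1 + k_d·θ_c) = Y·Q·(S₀ − S)·θ_c, so V = 0.639 × 2030 × (1620 − 7.05) × 10.8 / [1770 × (1 + 0.0756 × 10.8)] = 2.26×10^7 / 3215 = 7028 m³.
τ = V/Q = 7028/2030 = 3.462 d, or 83.09 h.

τ ≈ 83.1 h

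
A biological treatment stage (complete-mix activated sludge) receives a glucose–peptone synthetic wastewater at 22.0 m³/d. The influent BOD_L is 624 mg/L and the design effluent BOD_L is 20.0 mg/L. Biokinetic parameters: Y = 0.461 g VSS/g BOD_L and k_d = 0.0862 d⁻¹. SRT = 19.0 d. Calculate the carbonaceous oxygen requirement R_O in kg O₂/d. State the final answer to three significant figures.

R_O ≈ 9.99 kg O₂/d

Observed yield with endogenous decay: Y_obs = Y / (1 + k_d·θ_c) = 0.461 / (1 + 0.0862 × 19.0) = 0.461 / 2.638 = 0.1748 g VSS/g BOD_L.
Substrate removed = Q·(S₀ − S) = 22.0 m³/d × (624 − 20.0) g/m³ = 1.33×10^4 g/d = 13.29 kg/d.
P_X = Y_obs·Q·(S₀ − S) = 0.1748 × 13.29 = 2.322 kg VSS/d.
R_O = Q·(S₀ − S) − 1.42·P_X = 13.29 − 1.42 × 2.322 = 9.990 kg O₂/d.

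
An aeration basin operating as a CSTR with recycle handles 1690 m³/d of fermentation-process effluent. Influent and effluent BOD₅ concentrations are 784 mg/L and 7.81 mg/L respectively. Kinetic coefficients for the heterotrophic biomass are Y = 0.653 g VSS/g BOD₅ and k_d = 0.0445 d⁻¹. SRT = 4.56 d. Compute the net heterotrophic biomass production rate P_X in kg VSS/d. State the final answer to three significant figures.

Observed yield with endogenous decay: Y_obs = Y / (1 + k_d·θ_c) = 0.653 / (1 + 0.0445 × 4.56) = 0.653 / 1.203 = 0.5428 g VSS/g BOD₅.
ΔS = 784 − 7.81 = 776.2 mg/L, so the substrate removal rate is 1690 × 776.2/1000 = 1312 kg BOD₅/d.
Biomass produced: P_X = Y_obs·Q·ΔS = 0.5428 × 1312 ≈ 712.1 kg VSS/d.

P_X ≈ 712 kg VSS/d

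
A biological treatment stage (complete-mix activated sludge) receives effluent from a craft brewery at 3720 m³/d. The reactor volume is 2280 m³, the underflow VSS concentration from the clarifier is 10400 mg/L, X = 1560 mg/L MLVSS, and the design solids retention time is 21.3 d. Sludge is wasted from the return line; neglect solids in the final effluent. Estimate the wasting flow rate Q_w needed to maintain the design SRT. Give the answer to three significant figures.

Q_w ≈ 16.1 m³/d

θ_c = V·X/(Q_w·X_r) when wasting from the recycle, so Q_w = V·X/(θ_c·X_r) = 2280 × 1560 / (21.3 × 10400) = 16.06 m³/d.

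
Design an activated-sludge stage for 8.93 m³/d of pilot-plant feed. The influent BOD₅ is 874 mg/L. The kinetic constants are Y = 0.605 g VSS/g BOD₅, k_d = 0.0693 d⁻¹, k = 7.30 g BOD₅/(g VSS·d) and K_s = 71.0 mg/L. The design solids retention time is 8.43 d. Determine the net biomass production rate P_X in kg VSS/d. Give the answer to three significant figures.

P_X ≈ 2.97 kg VSS/d

From the Monod/SRT balance for a CMAS, S = K_s·(1+k_d θ_c)/[θ_c·(Y k − k_d) − 1] = 71.0 × (1 + 0.0693 × 8.43) / [8.43 × (0.605 × 7.30 − 0.0693) − 1] = 112.5 / 35.65 = 3.155 mg/L.
Observed yield with endogenous decay: Y_obs = Y / (1 + k_d·θ_c) = 0.605 / (1 + 0.0693 × 8.43) = 0.605 / 1.584 = 0.3819 g VSS/g BOD₅.
Mass of BOD₅ removed per day: Q(S₀ − S) = 8.93 × 870.8 g/m³ = 7.777 kg/d.
Biomass produced: P_X = Y_obs·Q·ΔS = 0.3819 × 7.777 ≈ 2.970 kg VSS/d.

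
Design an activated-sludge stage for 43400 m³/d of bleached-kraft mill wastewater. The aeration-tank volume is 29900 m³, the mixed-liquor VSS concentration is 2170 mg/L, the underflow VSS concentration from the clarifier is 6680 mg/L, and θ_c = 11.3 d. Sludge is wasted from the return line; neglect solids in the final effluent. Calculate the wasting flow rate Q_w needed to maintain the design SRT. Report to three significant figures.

Q_w ≈ 860 m³/d

θ_c = V·X/(Q_w·X_r) when wasting from the recycle, so Q_w = V·X/(θ_c·X_r) = 29900 × 2170 / (11.3 × 6680) = 859.6 m³/d.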